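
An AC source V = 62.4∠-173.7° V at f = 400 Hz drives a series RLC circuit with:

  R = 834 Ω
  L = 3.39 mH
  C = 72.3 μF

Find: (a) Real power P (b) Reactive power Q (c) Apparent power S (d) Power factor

Step 1 — Angular frequency: ω = 2π·f = 2π·400 = 2513 rad/s.
Step 2 — Component impedances:
  R: Z = R = 834 Ω
  L: Z = jωL = j·2513·0.00339 = 0 + j8.52 Ω
  C: Z = 1/(jωC) = -j/(ω·C) = 0 - j5.503 Ω
Step 3 — Series combination: Z_total = R + L + C = 834 + j3.017 Ω = 834∠0.2° Ω.
Step 4 — Source phasor: V = 62.4∠-173.7° V = -62.02 - j6.847 V.
Step 5 — Current: I = V / Z = -0.0744 - j0.007941 A = 0.07482∠-173.9° A.
Step 6 — Complex power: S = V·I* = 4.669 + j0.01689 VA.
Step 7 — Real power: P = Re(S) = 4.669 W.
Step 8 — Reactive power: Q = Im(S) = 0.01689 VAR.
Step 9 — Apparent power: |S| = 4.669 VA.
Step 10 — Power factor: PF = P/|S| = 1 (lagging).

(a) P = 4.669 W  (b) Q = 0.01689 VAR  (c) S = 4.669 VA  (d) PF = 1 (lagging)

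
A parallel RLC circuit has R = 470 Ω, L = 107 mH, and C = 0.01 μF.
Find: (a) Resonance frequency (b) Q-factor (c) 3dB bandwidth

Step 1 — Resonance: ω₀ = 1/√(LC) = 1/√(0.107·1e-08) = 3.057e+04 rad/s.
Step 2 — f₀ = ω₀/(2π) = 4866 Hz.
Step 3 — Parallel Q: Q = R/(ω₀L) = 470/(3.057e+04·0.107) = 0.1437.
Step 4 — Bandwidth: Δω = ω₀/Q = 2.128e+05 rad/s; BW = Δω/(2π) = 3.386e+04 Hz.

(a) f₀ = 4866 Hz  (b) Q = 0.1437  (c) BW = 3.386e+04 Hz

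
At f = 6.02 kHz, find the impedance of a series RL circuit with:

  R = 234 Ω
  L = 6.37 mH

Step 1 — Angular frequency: ω = 2π·f = 2π·6020 = 3.782e+04 rad/s.
Step 2 — Component impedances:
  R: Z = R = 234 Ω
  L: Z = jωL = j·3.782e+04·0.00637 = 0 + j240.9 Ω
Step 3 — Series combination: Z_total = R + L = 234 + j240.9 Ω = 335.9∠45.8° Ω.

Z = 234 + j240.9 Ω = 335.9∠45.8° Ω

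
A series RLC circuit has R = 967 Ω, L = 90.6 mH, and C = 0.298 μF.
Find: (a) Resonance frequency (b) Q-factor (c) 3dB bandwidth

Step 1 — Resonance condition Im(Z)=0 gives ω₀ = 1/√(LC).
Step 2 — ω₀ = 1/√(0.0906·2.98e-07) = 6086 rad/s.
Step 3 — f₀ = ω₀/(2π) = 968.6 Hz.
Step 4 — Series Q: Q = ω₀L/R = 6086·0.0906/967 = 0.5702.
Step 5 — 3dB bandwidth: Δω = ω₀/Q = 1.067e+04 rad/s; BW = Δω/(2π) = 1699 Hz.

(a) f₀ = 968.6 Hz  (b) Q = 0.5702  (c) BW = 1699 Hz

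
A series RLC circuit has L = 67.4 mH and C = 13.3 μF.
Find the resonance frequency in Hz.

Step 1 — Resonance condition Im(Z)=0 gives ω₀ = 1/√(LC).
Step 2 — ω₀ = 1/√(0.0674·1.33e-05) = 1056 rad/s.
Step 3 — f₀ = ω₀/(2π) = 168.1 Hz.

f₀ = 168.1 Hz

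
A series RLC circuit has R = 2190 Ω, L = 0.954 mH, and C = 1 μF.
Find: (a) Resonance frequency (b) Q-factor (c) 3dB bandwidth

Step 1 — Resonance: ω₀ = 1/√(LC) = 1/√(0.000954·1e-06) = 3.238e+04 rad/s.
Step 2 — f₀ = ω₀/(2π) = 5153 Hz.
Step 3 — Series Q: Q = ω₀L/R = 3.238e+04·0.000954/2190 = 0.0141.
Step 4 — Bandwidth: Δω = ω₀/Q = 2.296e+06 rad/s; BW = Δω/(2π) = 3.654e+05 Hz.

(a) f₀ = 5153 Hz  (b) Q = 0.0141  (c) BW = 3.654e+05 Hz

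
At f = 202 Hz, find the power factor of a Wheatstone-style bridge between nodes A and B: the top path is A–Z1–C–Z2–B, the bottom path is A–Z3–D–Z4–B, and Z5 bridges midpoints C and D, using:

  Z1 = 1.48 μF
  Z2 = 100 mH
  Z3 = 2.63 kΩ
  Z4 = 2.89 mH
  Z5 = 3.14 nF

Step 1 — Angular frequency: ω = 2π·f = 2π·202 = 1269 rad/s.
Step 2 — Component impedances:
  Z1: Z = 1/(jωC) = -j/(ω·C) = 0 - j532.4 Ω
  Z2: Z = jωL = j·1269·0.1 = 0 + j126.9 Ω
  Z3: Z = R = 2630 Ω
  Z4: Z = jωL = j·1269·0.00289 = 0 + j3.668 Ω
  Z5: Z = 1/(jωC) = -j/(ω·C) = 0 - j2.509e+05 Ω
Step 3 — Bridge requires nodal analysis (the Z5 bridge couples midpoints C and D, so the two paths cannot be reduced to a simple series/parallel combination). Setting node B to ground and injecting 1 A at node A, the 3-node admittance system at A, C, D solves to V_A = Z_AB = 61.06 - j396.1 Ω = 400.7∠-81.2° Ω.
Step 4 — Power factor: PF = cos(φ) = Re(Z)/|Z| = 61.06/400.7 = 0.1524.
Step 5 — Type: Im(Z) = -396.1 ⇒ leading (phase φ = -81.2°).

PF = 0.1524 (leading, φ = -81.2°)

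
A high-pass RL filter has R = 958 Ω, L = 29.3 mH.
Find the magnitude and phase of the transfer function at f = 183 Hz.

Step 1 — Angular frequency: ω = 2π·183 = 1150 rad/s.
Step 2 — Transfer function: H(jω) = jωL/(R + jωL).
Step 3 — Numerator jωL = j·33.69; denominator R + jωL = 958 + j33.69.
Step 4 — H = 0.001235 + j0.03512.
Step 5 — Magnitude: |H| = 0.03515 (-29.1 dB); phase: φ = 88.0°.

|H| = 0.03515 (-29.1 dB), φ = 88.0°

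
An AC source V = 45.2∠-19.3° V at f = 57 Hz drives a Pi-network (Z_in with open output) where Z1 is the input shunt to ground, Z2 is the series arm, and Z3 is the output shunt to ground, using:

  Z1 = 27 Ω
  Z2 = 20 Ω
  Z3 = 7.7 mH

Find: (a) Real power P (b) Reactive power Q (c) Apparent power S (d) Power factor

Step 1 — Angular frequency: ω = 2π·f = 2π·57 = 358.1 rad/s.
Step 2 — Component impedances:
  Z1: Z = R = 27 Ω
  Z2: Z = R = 20 Ω
  Z3: Z = jωL = j·358.1·0.0077 = 0 + j2.758 Ω
Step 3 — With open output, the series arm Z2 and the output shunt Z3 appear in series to ground: Z2 + Z3 = 20 + j2.758 Ω.
Step 4 — Parallel with input shunt Z1: Z_in = Z1 || (Z2 + Z3) = 11.54 + j0.907 Ω = 11.58∠4.5° Ω.
Step 5 — Source phasor: V = 45.2∠-19.3° V = 42.66 - j14.94 V.
Step 6 — Current: I = V / Z = 3.572 - j1.575 A = 3.904∠-23.8° A.
Step 7 — Complex power: S = V·I* = 175.9 + j13.82 VA.
Step 8 — Real power: P = Re(S) = 175.9 W.
Step 9 — Reactive power: Q = Im(S) = 13.82 VAR.
Step 10 — Apparent power: |S| = 176.5 VA.
Step 11 — Power factor: PF = P/|S| = 0.9969 (lagging).

(a) P = 175.9 W  (b) Q = 13.82 VAR  (c) S = 176.5 VA  (d) PF = 0.9969 (lagging)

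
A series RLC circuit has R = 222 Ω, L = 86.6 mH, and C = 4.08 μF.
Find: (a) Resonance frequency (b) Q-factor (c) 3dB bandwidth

Step 1 — Resonance condition Im(Z)=0 gives ω₀ = 1/√(LC).
Step 2 — ω₀ = 1/√(0.0866·4.08e-06) = 1682 rad/s.
Step 3 — f₀ = ω₀/(2π) = 267.8 Hz.
Step 4 — Series Q: Q = ω₀L/R = 1682·0.0866/222 = 0.6563.
Step 5 — 3dB bandwidth: Δω = ω₀/Q = 2564 rad/s; BW = Δω/(2π) = 408 Hz.

(a) f₀ = 267.8 Hz  (b) Q = 0.6563  (c) BW = 408 Hz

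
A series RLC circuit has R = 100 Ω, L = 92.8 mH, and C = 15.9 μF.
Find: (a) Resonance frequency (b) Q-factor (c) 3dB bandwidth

Step 1 — Resonance condition Im(Z)=0 gives ω₀ = 1/√(LC).
Step 2 — ω₀ = 1/√(0.0928·1.59e-05) = 823.2 rad/s.
Step 3 — f₀ = ω₀/(2π) = 131 Hz.
Step 4 — Series Q: Q = ω₀L/R = 823.2·0.0928/100 = 0.764.
Step 5 — 3dB bandwidth: Δω = ω₀/Q = 1078 rad/s; BW = Δω/(2π) = 171.5 Hz.

(a) f₀ = 131 Hz  (b) Q = 0.764  (c) BW = 171.5 Hz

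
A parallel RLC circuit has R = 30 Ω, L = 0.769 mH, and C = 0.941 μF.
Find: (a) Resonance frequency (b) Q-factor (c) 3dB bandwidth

Step 1 — Resonance: ω₀ = 1/√(LC) = 1/√(0.000769·9.41e-07) = 3.717e+04 rad/s.
Step 2 — f₀ = ω₀/(2π) = 5916 Hz.
Step 3 — Parallel Q: Q = R/(ω₀L) = 30/(3.717e+04·0.000769) = 1.049.
Step 4 — Bandwidth: Δω = ω₀/Q = 3.542e+04 rad/s; BW = Δω/(2π) = 5638 Hz.

(a) f₀ = 5916 Hz  (b) Q = 1.049  (c) BW = 5638 Hz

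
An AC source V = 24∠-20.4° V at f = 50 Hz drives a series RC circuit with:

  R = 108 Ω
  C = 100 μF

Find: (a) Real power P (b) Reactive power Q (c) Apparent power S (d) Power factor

Step 1 — Angular frequency: ω = 2π·f = 2π·50 = 314.2 rad/s.
Step 2 — Component impedances:
  R: Z = R = 108 Ω
  C: Z = 1/(jωC) = -j/(ω·C) = 0 - j31.83 Ω
Step 3 — Series combination: Z_total = R + C = 108 - j31.83 Ω = 112.6∠-16.4° Ω.
Step 4 — Source phasor: V = 24∠-20.4° V = 22.49 - j8.366 V.
Step 5 — Current: I = V / Z = 0.2126 - j0.01479 A = 0.2132∠-4.0° A.
Step 6 — Complex power: S = V·I* = 4.907 - j1.446 VA.
Step 7 — Real power: P = Re(S) = 4.907 W.
Step 8 — Reactive power: Q = Im(S) = -1.446 VAR.
Step 9 — Apparent power: |S| = 5.116 VA.
Step 10 — Power factor: PF = P/|S| = 0.9592 (leading).

(a) P = 4.907 W  (b) Q = -1.446 VAR  (c) S = 5.116 VA  (d) PF = 0.9592 (leading)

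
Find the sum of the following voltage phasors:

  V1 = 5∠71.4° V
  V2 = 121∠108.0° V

Step 1 — Convert each phasor to rectangular form:
  V1 = 5·(cos(71.4°) + j·sin(71.4°)) = 1.595 + j4.739 V
  V2 = 121·(cos(108.0°) + j·sin(108.0°)) = -37.39 + j115.1 V
Step 2 — Sum components: V_total = -35.8 + j119.8 V.
Step 3 — Convert to polar: |V_total| = 125 V, ∠V_total = 106.6°.

V_total = 125∠106.6° V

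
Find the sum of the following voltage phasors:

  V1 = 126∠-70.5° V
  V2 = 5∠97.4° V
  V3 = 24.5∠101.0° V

Step 1 — Convert each phasor to rectangular form:
  V1 = 126·(cos(-70.5°) + j·sin(-70.5°)) = 42.06 - j118.8 V
  V2 = 5·(cos(97.4°) + j·sin(97.4°)) = -0.644 + j4.958 V
  V3 = 24.5·(cos(101.0°) + j·sin(101.0°)) = -4.675 + j24.05 V
Step 2 — Sum components: V_total = 36.74 - j89.76 V.
Step 3 — Convert to polar: |V_total| = 96.99 V, ∠V_total = -67.7°.

V_total = 96.99∠-67.7° V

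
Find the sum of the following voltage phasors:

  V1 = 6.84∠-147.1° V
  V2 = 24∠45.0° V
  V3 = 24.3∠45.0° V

Step 1 — Convert each phasor to rectangular form:
  V1 = 6.84·(cos(-147.1°) + j·sin(-147.1°)) = -5.743 - j3.715 V
  V2 = 24·(cos(45.0°) + j·sin(45.0°)) = 16.97 + j16.97 V
  V3 = 24.3·(cos(45.0°) + j·sin(45.0°)) = 17.18 + j17.18 V
Step 2 — Sum components: V_total = 28.41 + j30.44 V.
Step 3 — Convert to polar: |V_total| = 41.64 V, ∠V_total = 47.0°.

V_total = 41.64∠47.0° V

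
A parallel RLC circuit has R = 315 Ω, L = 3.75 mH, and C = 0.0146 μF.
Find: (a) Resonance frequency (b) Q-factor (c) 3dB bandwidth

Step 1 — Resonance: ω₀ = 1/√(LC) = 1/√(0.00375·1.46e-08) = 1.351e+05 rad/s.
Step 2 — f₀ = ω₀/(2π) = 2.151e+04 Hz.
Step 3 — Parallel Q: Q = R/(ω₀L) = 315/(1.351e+05·0.00375) = 0.6215.
Step 4 — Bandwidth: Δω = ω₀/Q = 2.174e+05 rad/s; BW = Δω/(2π) = 3.461e+04 Hz.

(a) f₀ = 2.151e+04 Hz  (b) Q = 0.6215  (c) BW = 3.461e+04 Hz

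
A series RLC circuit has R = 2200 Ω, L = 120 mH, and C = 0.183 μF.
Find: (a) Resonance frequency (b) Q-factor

Step 1 — Resonance condition Im(Z)=0 gives ω₀ = 1/√(LC).
Step 2 — ω₀ = 1/√(0.12·1.83e-07) = 6748 rad/s.
Step 3 — f₀ = ω₀/(2π) = 1074 Hz.
Step 4 — Series Q: Q = ω₀L/R = 6748·0.12/2200 = 0.3681.

(a) f₀ = 1074 Hz  (b) Q = 0.3681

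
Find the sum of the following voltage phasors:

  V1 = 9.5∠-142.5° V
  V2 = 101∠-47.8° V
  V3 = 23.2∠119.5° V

Step 1 — Convert each phasor to rectangular form:
  V1 = 9.5·(cos(-142.5°) + j·sin(-142.5°)) = -7.537 - j5.783 V
  V2 = 101·(cos(-47.8°) + j·sin(-47.8°)) = 67.84 - j74.82 V
  V3 = 23.2·(cos(119.5°) + j·sin(119.5°)) = -11.42 + j20.19 V
Step 2 — Sum components: V_total = 48.88 - j60.41 V.
Step 3 — Convert to polar: |V_total| = 77.71 V, ∠V_total = -51.0°.

V_total = 77.71∠-51.0° V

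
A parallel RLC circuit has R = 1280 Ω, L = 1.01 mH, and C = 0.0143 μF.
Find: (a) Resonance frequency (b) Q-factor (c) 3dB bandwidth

Step 1 — Resonance: ω₀ = 1/√(LC) = 1/√(0.00101·1.43e-08) = 2.631e+05 rad/s.
Step 2 — f₀ = ω₀/(2π) = 4.188e+04 Hz.
Step 3 — Parallel Q: Q = R/(ω₀L) = 1280/(2.631e+05·0.00101) = 4.816.
Step 4 — Bandwidth: Δω = ω₀/Q = 5.463e+04 rad/s; BW = Δω/(2π) = 8695 Hz.

(a) f₀ = 4.188e+04 Hz  (b) Q = 4.816  (c) BW = 8695 Hz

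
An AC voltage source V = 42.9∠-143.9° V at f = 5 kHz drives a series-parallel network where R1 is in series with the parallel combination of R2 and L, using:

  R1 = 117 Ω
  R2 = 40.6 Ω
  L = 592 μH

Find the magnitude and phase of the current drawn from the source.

Step 1 — Angular frequency: ω = 2π·f = 2π·5000 = 3.142e+04 rad/s.
Step 2 — Component impedances:
  R1: Z = R = 117 Ω
  R2: Z = R = 40.6 Ω
  L: Z = jωL = j·3.142e+04·0.000592 = 0 + j18.6 Ω
Step 3 — Parallel branch: R2 || L = 1/(1/R2 + 1/L) = 7.042 + j15.37 Ω.
Step 4 — Series with R1: Z_total = R1 + (R2 || L) = 124 + j15.37 Ω = 125∠7.1° Ω.
Step 5 — Source phasor: V = 42.9∠-143.9° V = -34.66 - j25.28 V.
Step 6 — Ohm's law: I = V / Z_total = (-34.66 - j25.28) / (124 + j15.37) = -0.3001 - j0.1666 A.
Step 7 — Convert to polar: |I| = 0.3432 A, ∠I = -151.0°.

I = 0.3432∠-151.0° A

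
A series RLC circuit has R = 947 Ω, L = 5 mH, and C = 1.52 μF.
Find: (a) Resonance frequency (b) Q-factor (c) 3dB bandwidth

Step 1 — Resonance condition Im(Z)=0 gives ω₀ = 1/√(LC).
Step 2 — ω₀ = 1/√(0.005·1.52e-06) = 1.147e+04 rad/s.
Step 3 — f₀ = ω₀/(2π) = 1826 Hz.
Step 4 — Series Q: Q = ω₀L/R = 1.147e+04·0.005/947 = 0.06056.
Step 5 — 3dB bandwidth: Δω = ω₀/Q = 1.894e+05 rad/s; BW = Δω/(2π) = 3.014e+04 Hz.

(a) f₀ = 1826 Hz  (b) Q = 0.06056  (c) BW = 3.014e+04 Hz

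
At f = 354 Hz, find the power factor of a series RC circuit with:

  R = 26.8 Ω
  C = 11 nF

Step 1 — Angular frequency: ω = 2π·f = 2π·354 = 2224 rad/s.
Step 2 — Component impedances:
  R: Z = R = 26.8 Ω
  C: Z = 1/(jωC) = -j/(ω·C) = 0 - j4.087e+04 Ω
Step 3 — Series combination: Z_total = R + C = 26.8 - j4.087e+04 Ω = 4.087e+04∠-90.0° Ω.
Step 4 — Power factor: PF = cos(φ) = Re(Z)/|Z| = 26.8/4.087e+04 = 0.0006557.
Step 5 — Type: Im(Z) = -4.087e+04 ⇒ leading (phase φ = -90.0°).

PF = 0.0006557 (leading, φ = -90.0°)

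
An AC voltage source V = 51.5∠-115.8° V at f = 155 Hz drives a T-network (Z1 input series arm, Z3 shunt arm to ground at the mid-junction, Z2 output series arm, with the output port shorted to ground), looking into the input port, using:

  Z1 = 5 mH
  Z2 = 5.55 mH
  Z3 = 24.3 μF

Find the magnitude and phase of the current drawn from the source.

Step 1 — Angular frequency: ω = 2π·f = 2π·155 = 973.9 rad/s.
Step 2 — Component impedances:
  Z1: Z = jωL = j·973.9·0.005 = 0 + j4.869 Ω
  Z2: Z = jωL = j·973.9·0.00555 = 0 + j5.405 Ω
  Z3: Z = 1/(jωC) = -j/(ω·C) = 0 - j42.26 Ω
Step 3 — With the output port shorted to ground, the output series arm Z2 runs from the junction to ground; the shunt arm Z3 also runs from the junction to ground. They appear in parallel: Z3 || Z2 = 0 + j6.198 Ω.
Step 4 — Series with input arm Z1: Z_in = Z1 + (Z3 || Z2) = 0 + j11.07 Ω = 11.07∠90.0° Ω.
Step 5 — Source phasor: V = 51.5∠-115.8° V = -22.41 - j46.37 V.
Step 6 — Ohm's law: I = V / Z_total = (-22.41 - j46.37) / (0 + j11.07) = -4.189 + j2.025 A.
Step 7 — Convert to polar: |I| = 4.653 A, ∠I = 154.2°.

I = 4.653∠154.2° A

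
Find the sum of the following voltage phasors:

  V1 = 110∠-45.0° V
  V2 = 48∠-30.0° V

Step 1 — Convert each phasor to rectangular form:
  V1 = 110·(cos(-45.0°) + j·sin(-45.0°)) = 77.78 - j77.78 V
  V2 = 48·(cos(-30.0°) + j·sin(-30.0°)) = 41.57 - j24 V
Step 2 — Sum components: V_total = 119.4 - j101.8 V.
Step 3 — Convert to polar: |V_total| = 156.9 V, ∠V_total = -40.5°.

V_total = 156.9∠-40.5° V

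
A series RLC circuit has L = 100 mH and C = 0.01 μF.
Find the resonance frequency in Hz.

Step 1 — Resonance condition Im(Z)=0 gives ω₀ = 1/√(LC).
Step 2 — ω₀ = 1/√(0.1·1e-08) = 3.162e+04 rad/s.
Step 3 — f₀ = ω₀/(2π) = 5033 Hz.

f₀ = 5033 Hz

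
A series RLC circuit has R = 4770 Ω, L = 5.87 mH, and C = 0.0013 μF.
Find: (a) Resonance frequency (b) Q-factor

Step 1 — Resonance condition Im(Z)=0 gives ω₀ = 1/√(LC).
Step 2 — ω₀ = 1/√(0.00587·1.3e-09) = 3.62e+05 rad/s.
Step 3 — f₀ = ω₀/(2π) = 5.761e+04 Hz.
Step 4 — Series Q: Q = ω₀L/R = 3.62e+05·0.00587/4770 = 0.4455.

(a) f₀ = 5.761e+04 Hz  (b) Q = 0.4455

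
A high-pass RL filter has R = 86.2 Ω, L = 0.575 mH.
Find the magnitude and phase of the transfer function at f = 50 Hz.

Step 1 — Angular frequency: ω = 2π·50 = 314.2 rad/s.
Step 2 — Transfer function: H(jω) = jωL/(R + jωL).
Step 3 — Numerator jωL = j·0.1806; denominator R + jωL = 86.2 + j0.1806.
Step 4 — H = 4.392e-06 + j0.002096.
Step 5 — Magnitude: |H| = 0.002096 (-53.6 dB); phase: φ = 89.9°.

|H| = 0.002096 (-53.6 dB), φ = 89.9°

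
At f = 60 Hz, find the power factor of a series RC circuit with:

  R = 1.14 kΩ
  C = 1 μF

Step 1 — Angular frequency: ω = 2π·f = 2π·60 = 377 rad/s.
Step 2 — Component impedances:
  R: Z = R = 1140 Ω
  C: Z = 1/(jωC) = -j/(ω·C) = 0 - j2653 Ω
Step 3 — Series combination: Z_total = R + C = 1140 - j2653 Ω = 2887∠-66.7° Ω.
Step 4 — Power factor: PF = cos(φ) = Re(Z)/|Z| = 1140/2887.2 = 0.3948.
Step 5 — Type: Im(Z) = -2653 ⇒ leading (phase φ = -66.7°).

PF = 0.3948 (leading, φ = -66.7°)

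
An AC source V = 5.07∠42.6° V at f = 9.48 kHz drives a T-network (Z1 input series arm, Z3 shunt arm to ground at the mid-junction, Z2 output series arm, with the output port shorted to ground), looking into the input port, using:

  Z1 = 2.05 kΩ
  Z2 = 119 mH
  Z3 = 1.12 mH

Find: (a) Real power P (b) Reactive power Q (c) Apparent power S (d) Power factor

Step 1 — Angular frequency: ω = 2π·f = 2π·9480 = 5.956e+04 rad/s.
Step 2 — Component impedances:
  Z1: Z = R = 2050 Ω
  Z2: Z = jωL = j·5.956e+04·0.119 = 0 + j7088 Ω
  Z3: Z = jωL = j·5.956e+04·0.00112 = 0 + j66.71 Ω
Step 3 — With the output port shorted to ground, the output series arm Z2 runs from the junction to ground; the shunt arm Z3 also runs from the junction to ground. They appear in parallel: Z3 || Z2 = 0 + j66.09 Ω.
Step 4 — Series with input arm Z1: Z_in = Z1 + (Z3 || Z2) = 2050 + j66.09 Ω = 2051∠1.8° Ω.
Step 5 — Source phasor: V = 5.07∠42.6° V = 3.732 + j3.432 V.
Step 6 — Current: I = V / Z = 0.001873 + j0.001614 A = 0.002472∠40.8° A.
Step 7 — Complex power: S = V·I* = 0.01253 + j0.0004038 VA.
Step 8 — Real power: P = Re(S) = 0.01253 W.
Step 9 — Reactive power: Q = Im(S) = 0.0004038 VAR.
Step 10 — Apparent power: |S| = 0.01253 VA.
Step 11 — Power factor: PF = P/|S| = 0.9995 (lagging).

(a) P = 0.01253 W  (b) Q = 0.0004038 VAR  (c) S = 0.01253 VA  (d) PF = 0.9995 (lagging)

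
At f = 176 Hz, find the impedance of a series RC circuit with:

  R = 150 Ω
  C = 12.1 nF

Step 1 — Angular frequency: ω = 2π·f = 2π·176 = 1106 rad/s.
Step 2 — Component impedances:
  R: Z = R = 150 Ω
  C: Z = 1/(jωC) = -j/(ω·C) = 0 - j7.473e+04 Ω
Step 3 — Series combination: Z_total = R + C = 150 - j7.473e+04 Ω = 7.473e+04∠-89.9° Ω.

Z = 150 - j7.473e+04 Ω = 7.473e+04∠-89.9° Ω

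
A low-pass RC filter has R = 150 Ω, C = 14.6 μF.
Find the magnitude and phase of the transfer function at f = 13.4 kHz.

Step 1 — Angular frequency: ω = 2π·1.34e+04 = 8.419e+04 rad/s.
Step 2 — Transfer function: H(jω) = 1/(1 + jωRC).
Step 3 — Denominator: 1 + jωRC = 1 + j·8.419e+04·150·1.46e-05 = 1 + j184.4.
Step 4 — H = 2.941e-05 - j0.005423.
Step 5 — Magnitude: |H| = 0.005423 (-45.3 dB); phase: φ = -89.7°.

|H| = 0.005423 (-45.3 dB), φ = -89.7°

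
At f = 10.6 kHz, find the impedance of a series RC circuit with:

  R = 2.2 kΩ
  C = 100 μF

Step 1 — Angular frequency: ω = 2π·f = 2π·1.06e+04 = 6.66e+04 rad/s.
Step 2 — Component impedances:
  R: Z = R = 2200 Ω
  C: Z = 1/(jωC) = -j/(ω·C) = 0 - j0.1501 Ω
Step 3 — Series combination: Z_total = R + C = 2200 - j0.1501 Ω = 2200∠-0.0° Ω.

Z = 2200 - j0.1501 Ω = 2200∠-0.0° Ω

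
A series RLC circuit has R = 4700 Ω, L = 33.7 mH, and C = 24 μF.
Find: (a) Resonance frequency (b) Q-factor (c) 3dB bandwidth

Step 1 — Resonance condition Im(Z)=0 gives ω₀ = 1/√(LC).
Step 2 — ω₀ = 1/√(0.0337·2.4e-05) = 1112 rad/s.
Step 3 — f₀ = ω₀/(2π) = 177 Hz.
Step 4 — Series Q: Q = ω₀L/R = 1112·0.0337/4700 = 0.007973.
Step 5 — 3dB bandwidth: Δω = ω₀/Q = 1.395e+05 rad/s; BW = Δω/(2π) = 2.22e+04 Hz.

(a) f₀ = 177 Hz  (b) Q = 0.007973  (c) BW = 2.22e+04 Hz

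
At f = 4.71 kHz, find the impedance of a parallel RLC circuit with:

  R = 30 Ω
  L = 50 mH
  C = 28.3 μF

Step 1 — Angular frequency: ω = 2π·f = 2π·4710 = 2.959e+04 rad/s.
Step 2 — Component impedances:
  R: Z = R = 30 Ω
  L: Z = jωL = j·2.959e+04·0.05 = 0 + j1480 Ω
  C: Z = 1/(jωC) = -j/(ω·C) = 0 - j1.194 Ω
Step 3 — Parallel combination: 1/Z_total = 1/R + 1/L + 1/C; Z_total = 0.04752 - j1.193 Ω = 1.194∠-87.7° Ω.

Z = 0.04752 - j1.193 Ω = 1.194∠-87.7° Ω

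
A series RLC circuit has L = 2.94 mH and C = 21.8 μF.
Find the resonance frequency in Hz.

Step 1 — Resonance condition Im(Z)=0 gives ω₀ = 1/√(LC).
Step 2 — ω₀ = 1/√(0.00294·2.18e-05) = 3950 rad/s.
Step 3 — f₀ = ω₀/(2π) = 628.7 Hz.

f₀ = 628.7 Hz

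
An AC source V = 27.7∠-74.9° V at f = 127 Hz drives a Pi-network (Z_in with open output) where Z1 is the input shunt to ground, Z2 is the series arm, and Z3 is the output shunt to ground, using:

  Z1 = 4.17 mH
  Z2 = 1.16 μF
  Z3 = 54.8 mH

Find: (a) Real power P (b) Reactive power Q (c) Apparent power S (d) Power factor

Step 1 — Angular frequency: ω = 2π·f = 2π·127 = 798 rad/s.
Step 2 — Component impedances:
  Z1: Z = jωL = j·798·0.00417 = 0 + j3.328 Ω
  Z2: Z = 1/(jωC) = -j/(ω·C) = 0 - j1080 Ω
  Z3: Z = jωL = j·798·0.0548 = 0 + j43.73 Ω
Step 3 — With open output, the series arm Z2 and the output shunt Z3 appear in series to ground: Z2 + Z3 = 0 - j1037 Ω.
Step 4 — Parallel with input shunt Z1: Z_in = Z1 || (Z2 + Z3) = 0 + j3.338 Ω = 3.338∠90.0° Ω.
Step 5 — Source phasor: V = 27.7∠-74.9° V = 7.216 - j26.74 V.
Step 6 — Current: I = V / Z = -8.011 - j2.162 A = 8.298∠-164.9° A.
Step 7 — Complex power: S = V·I* = 0 + j229.8 VA.
Step 8 — Real power: P = Re(S) = 0 W.
Step 9 — Reactive power: Q = Im(S) = 229.8 VAR.
Step 10 — Apparent power: |S| = 229.8 VA.
Step 11 — Power factor: PF = P/|S| = 0 (lagging).

(a) P = 0 W  (b) Q = 229.8 VAR  (c) S = 229.8 VA  (d) PF = 0 (lagging)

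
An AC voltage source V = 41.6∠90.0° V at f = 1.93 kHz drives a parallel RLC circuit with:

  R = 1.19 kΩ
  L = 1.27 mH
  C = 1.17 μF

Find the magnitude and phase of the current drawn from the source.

Step 1 — Angular frequency: ω = 2π·f = 2π·1930 = 1.213e+04 rad/s.
Step 2 — Component impedances:
  R: Z = R = 1190 Ω
  L: Z = jωL = j·1.213e+04·0.00127 = 0 + j15.4 Ω
  C: Z = 1/(jωC) = -j/(ω·C) = 0 - j70.48 Ω
Step 3 — Parallel combination: 1/Z_total = 1/R + 1/L + 1/C; Z_total = 0.3263 + j19.7 Ω = 19.7∠89.1° Ω.
Step 4 — Source phasor: V = 41.6∠90.0° V = 0 + j41.6 V.
Step 5 — Ohm's law: I = V / Z_total = (0 + j41.6) / (0.3263 + j19.7) = 2.111 + j0.03496 A.
Step 6 — Convert to polar: |I| = 2.111 A, ∠I = 0.9°.

I = 2.111∠0.9° A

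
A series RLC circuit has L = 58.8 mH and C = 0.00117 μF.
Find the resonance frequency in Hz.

Step 1 — Resonance condition Im(Z)=0 gives ω₀ = 1/√(LC).
Step 2 — ω₀ = 1/√(0.0588·1.17e-09) = 1.206e+05 rad/s.
Step 3 — f₀ = ω₀/(2π) = 1.919e+04 Hz.

f₀ = 1.919e+04 Hz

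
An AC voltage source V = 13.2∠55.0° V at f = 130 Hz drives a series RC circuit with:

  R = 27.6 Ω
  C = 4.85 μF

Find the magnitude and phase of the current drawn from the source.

Step 1 — Angular frequency: ω = 2π·f = 2π·130 = 816.8 rad/s.
Step 2 — Component impedances:
  R: Z = R = 27.6 Ω
  C: Z = 1/(jωC) = -j/(ω·C) = 0 - j252.4 Ω
Step 3 — Series combination: Z_total = R + C = 27.6 - j252.4 Ω = 253.9∠-83.8° Ω.
Step 4 — Source phasor: V = 13.2∠55.0° V = 7.571 + j10.81 V.
Step 5 — Ohm's law: I = V / Z_total = (7.571 + j10.81) / (27.6 - j252.4) = -0.03909 + j0.03427 A.
Step 6 — Convert to polar: |I| = 0.05198 A, ∠I = 138.8°.

I = 0.05198∠138.8° A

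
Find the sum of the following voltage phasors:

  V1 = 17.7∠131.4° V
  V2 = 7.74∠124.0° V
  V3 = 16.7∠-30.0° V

Step 1 — Convert each phasor to rectangular form:
  V1 = 17.7·(cos(131.4°) + j·sin(131.4°)) = -11.71 + j13.28 V
  V2 = 7.74·(cos(124.0°) + j·sin(124.0°)) = -4.328 + j6.417 V
  V3 = 16.7·(cos(-30.0°) + j·sin(-30.0°)) = 14.46 - j8.35 V
Step 2 — Sum components: V_total = -1.571 + j11.34 V.
Step 3 — Convert to polar: |V_total| = 11.45 V, ∠V_total = 97.9°.

V_total = 11.45∠97.9° V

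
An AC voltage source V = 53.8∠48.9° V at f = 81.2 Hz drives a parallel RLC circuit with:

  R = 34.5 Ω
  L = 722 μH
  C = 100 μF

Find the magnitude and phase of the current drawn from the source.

Step 1 — Angular frequency: ω = 2π·f = 2π·81.2 = 510.2 rad/s.
Step 2 — Component impedances:
  R: Z = R = 34.5 Ω
  L: Z = jωL = j·510.2·0.000722 = 0 + j0.3684 Ω
  C: Z = 1/(jωC) = -j/(ω·C) = 0 - j19.6 Ω
Step 3 — Parallel combination: 1/Z_total = 1/R + 1/L + 1/C; Z_total = 0.004085 + j0.3754 Ω = 0.3754∠89.4° Ω.
Step 4 — Source phasor: V = 53.8∠48.9° V = 35.37 + j40.54 V.
Step 5 — Ohm's law: I = V / Z_total = (35.37 + j40.54) / (0.004085 + j0.3754) = 109 - j93.03 A.
Step 6 — Convert to polar: |I| = 143.3 A, ∠I = -40.5°.

I = 143.3∠-40.5° A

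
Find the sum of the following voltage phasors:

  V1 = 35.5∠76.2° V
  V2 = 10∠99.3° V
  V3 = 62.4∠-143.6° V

Step 1 — Convert each phasor to rectangular form:
  V1 = 35.5·(cos(76.2°) + j·sin(76.2°)) = 8.468 + j34.48 V
  V2 = 10·(cos(99.3°) + j·sin(99.3°)) = -1.616 + j9.869 V
  V3 = 62.4·(cos(-143.6°) + j·sin(-143.6°)) = -50.23 - j37.03 V
Step 2 — Sum components: V_total = -43.37 + j7.314 V.
Step 3 — Convert to polar: |V_total| = 43.99 V, ∠V_total = 170.4°.

V_total = 43.99∠170.4° V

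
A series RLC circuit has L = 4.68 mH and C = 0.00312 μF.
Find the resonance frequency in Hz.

Step 1 — Resonance condition Im(Z)=0 gives ω₀ = 1/√(LC).
Step 2 — ω₀ = 1/√(0.00468·3.12e-09) = 2.617e+05 rad/s.
Step 3 — f₀ = ω₀/(2π) = 4.165e+04 Hz.

f₀ = 4.165e+04 Hz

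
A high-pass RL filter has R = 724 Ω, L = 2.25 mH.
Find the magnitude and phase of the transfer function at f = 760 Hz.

Step 1 — Angular frequency: ω = 2π·760 = 4775 rad/s.
Step 2 — Transfer function: H(jω) = jωL/(R + jωL).
Step 3 — Numerator jωL = j·10.74; denominator R + jωL = 724 + j10.74.
Step 4 — H = 0.0002202 + j0.01484.
Step 5 — Magnitude: |H| = 0.01484 (-36.6 dB); phase: φ = 89.1°.

|H| = 0.01484 (-36.6 dB), φ = 89.1°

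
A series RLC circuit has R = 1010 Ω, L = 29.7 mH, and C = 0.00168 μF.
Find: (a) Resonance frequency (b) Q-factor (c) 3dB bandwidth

Step 1 — Resonance condition Im(Z)=0 gives ω₀ = 1/√(LC).
Step 2 — ω₀ = 1/√(0.0297·1.68e-09) = 1.416e+05 rad/s.
Step 3 — f₀ = ω₀/(2π) = 2.253e+04 Hz.
Step 4 — Series Q: Q = ω₀L/R = 1.416e+05·0.0297/1010 = 4.163.
Step 5 — 3dB bandwidth: Δω = ω₀/Q = 3.401e+04 rad/s; BW = Δω/(2π) = 5412 Hz.

(a) f₀ = 2.253e+04 Hz  (b) Q = 4.163  (c) BW = 5412 Hz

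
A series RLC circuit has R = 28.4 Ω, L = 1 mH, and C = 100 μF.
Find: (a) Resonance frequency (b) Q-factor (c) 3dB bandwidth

Step 1 — Resonance: ω₀ = 1/√(LC) = 1/√(0.001·0.0001) = 3162 rad/s.
Step 2 — f₀ = ω₀/(2π) = 503.3 Hz.
Step 3 — Series Q: Q = ω₀L/R = 3162·0.001/28.4 = 0.1113.
Step 4 — Bandwidth: Δω = ω₀/Q = 2.84e+04 rad/s; BW = Δω/(2π) = 4520 Hz.

(a) f₀ = 503.3 Hz  (b) Q = 0.1113  (c) BW = 4520 Hz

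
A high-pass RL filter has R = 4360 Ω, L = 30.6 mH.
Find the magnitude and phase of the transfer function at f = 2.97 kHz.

Step 1 — Angular frequency: ω = 2π·2970 = 1.866e+04 rad/s.
Step 2 — Transfer function: H(jω) = jωL/(R + jωL).
Step 3 — Numerator jωL = j·571; denominator R + jωL = 4360 + j571.
Step 4 — H = 0.01686 + j0.1288.
Step 5 — Magnitude: |H| = 0.1299 (-17.7 dB); phase: φ = 82.5°.

|H| = 0.1299 (-17.7 dB), φ = 82.5°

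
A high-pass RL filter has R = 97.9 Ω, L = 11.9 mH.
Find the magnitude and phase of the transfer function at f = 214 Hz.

Step 1 — Angular frequency: ω = 2π·214 = 1345 rad/s.
Step 2 — Transfer function: H(jω) = jωL/(R + jωL).
Step 3 — Numerator jωL = j·16; denominator R + jωL = 97.9 + j16.
Step 4 — H = 0.02602 + j0.1592.
Step 5 — Magnitude: |H| = 0.1613 (-15.8 dB); phase: φ = 80.7°.

|H| = 0.1613 (-15.8 dB), φ = 80.7°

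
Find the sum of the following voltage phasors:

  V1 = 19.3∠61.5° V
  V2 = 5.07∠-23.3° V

Step 1 — Convert each phasor to rectangular form:
  V1 = 19.3·(cos(61.5°) + j·sin(61.5°)) = 9.209 + j16.96 V
  V2 = 5.07·(cos(-23.3°) + j·sin(-23.3°)) = 4.657 - j2.005 V
Step 2 — Sum components: V_total = 13.87 + j14.96 V.
Step 3 — Convert to polar: |V_total| = 20.39 V, ∠V_total = 47.2°.

V_total = 20.39∠47.2° V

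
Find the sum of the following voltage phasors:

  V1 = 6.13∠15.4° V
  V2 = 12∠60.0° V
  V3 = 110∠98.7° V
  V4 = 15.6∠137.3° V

Step 1 — Convert each phasor to rectangular form:
  V1 = 6.13·(cos(15.4°) + j·sin(15.4°)) = 5.91 + j1.628 V
  V2 = 12·(cos(60.0°) + j·sin(60.0°)) = 6 + j10.39 V
  V3 = 110·(cos(98.7°) + j·sin(98.7°)) = -16.64 + j108.7 V
  V4 = 15.6·(cos(137.3°) + j·sin(137.3°)) = -11.46 + j10.58 V
Step 2 — Sum components: V_total = -16.19 + j131.3 V.
Step 3 — Convert to polar: |V_total| = 132.3 V, ∠V_total = 97.0°.

V_total = 132.3∠97.0° V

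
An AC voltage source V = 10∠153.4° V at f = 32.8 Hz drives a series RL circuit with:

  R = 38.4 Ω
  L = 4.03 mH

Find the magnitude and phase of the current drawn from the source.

Step 1 — Angular frequency: ω = 2π·f = 2π·32.8 = 206.1 rad/s.
Step 2 — Component impedances:
  R: Z = R = 38.4 Ω
  L: Z = jωL = j·206.1·0.00403 = 0 + j0.8305 Ω
Step 3 — Series combination: Z_total = R + L = 38.4 + j0.8305 Ω = 38.41∠1.2° Ω.
Step 4 — Source phasor: V = 10∠153.4° V = -8.942 + j4.478 V.
Step 5 — Ohm's law: I = V / Z_total = (-8.942 + j4.478) / (38.4 + j0.8305) = -0.2302 + j0.1216 A.
Step 6 — Convert to polar: |I| = 0.2604 A, ∠I = 152.2°.

I = 0.2604∠152.2° A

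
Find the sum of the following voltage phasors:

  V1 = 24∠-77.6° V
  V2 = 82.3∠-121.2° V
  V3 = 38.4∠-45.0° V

Step 1 — Convert each phasor to rectangular form:
  V1 = 24·(cos(-77.6°) + j·sin(-77.6°)) = 5.154 - j23.44 V
  V2 = 82.3·(cos(-121.2°) + j·sin(-121.2°)) = -42.63 - j70.4 V
  V3 = 38.4·(cos(-45.0°) + j·sin(-45.0°)) = 27.15 - j27.15 V
Step 2 — Sum components: V_total = -10.33 - j121 V.
Step 3 — Convert to polar: |V_total| = 121.4 V, ∠V_total = -94.9°.

V_total = 121.4∠-94.9° V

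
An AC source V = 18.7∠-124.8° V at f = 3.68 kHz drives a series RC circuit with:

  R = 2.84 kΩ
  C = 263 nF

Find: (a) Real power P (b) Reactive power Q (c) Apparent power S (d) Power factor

Step 1 — Angular frequency: ω = 2π·f = 2π·3680 = 2.312e+04 rad/s.
Step 2 — Component impedances:
  R: Z = R = 2840 Ω
  C: Z = 1/(jωC) = -j/(ω·C) = 0 - j164.4 Ω
Step 3 — Series combination: Z_total = R + C = 2840 - j164.4 Ω = 2845∠-3.3° Ω.
Step 4 — Source phasor: V = 18.7∠-124.8° V = -10.67 - j15.36 V.
Step 5 — Current: I = V / Z = -0.003433 - j0.005606 A = 0.006573∠-121.5° A.
Step 6 — Complex power: S = V·I* = 0.1227 - j0.007106 VA.
Step 7 — Real power: P = Re(S) = 0.1227 W.
Step 8 — Reactive power: Q = Im(S) = -0.007106 VAR.
Step 9 — Apparent power: |S| = 0.1229 VA.
Step 10 — Power factor: PF = P/|S| = 0.9983 (leading).

(a) P = 0.1227 W  (b) Q = -0.007106 VAR  (c) S = 0.1229 VA  (d) PF = 0.9983 (leading)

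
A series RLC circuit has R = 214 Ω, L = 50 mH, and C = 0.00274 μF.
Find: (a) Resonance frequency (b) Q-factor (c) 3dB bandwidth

Step 1 — Resonance: ω₀ = 1/√(LC) = 1/√(0.05·2.74e-09) = 8.544e+04 rad/s.
Step 2 — f₀ = ω₀/(2π) = 1.36e+04 Hz.
Step 3 — Series Q: Q = ω₀L/R = 8.544e+04·0.05/214 = 19.96.
Step 4 — Bandwidth: Δω = ω₀/Q = 4280 rad/s; BW = Δω/(2π) = 681.2 Hz.

(a) f₀ = 1.36e+04 Hz  (b) Q = 19.96  (c) BW = 681.2 Hz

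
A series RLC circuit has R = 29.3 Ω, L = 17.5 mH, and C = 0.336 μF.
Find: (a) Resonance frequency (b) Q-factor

Step 1 — Resonance condition Im(Z)=0 gives ω₀ = 1/√(LC).
Step 2 — ω₀ = 1/√(0.0175·3.36e-07) = 1.304e+04 rad/s.
Step 3 — f₀ = ω₀/(2π) = 2076 Hz.
Step 4 — Series Q: Q = ω₀L/R = 1.304e+04·0.0175/29.3 = 7.789.

(a) f₀ = 2076 Hz  (b) Q = 7.789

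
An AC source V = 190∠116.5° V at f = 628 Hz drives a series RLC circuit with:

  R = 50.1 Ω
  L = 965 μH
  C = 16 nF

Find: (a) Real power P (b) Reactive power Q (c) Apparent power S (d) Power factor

Step 1 — Angular frequency: ω = 2π·f = 2π·628 = 3946 rad/s.
Step 2 — Component impedances:
  R: Z = R = 50.1 Ω
  L: Z = jωL = j·3946·0.000965 = 0 + j3.808 Ω
  C: Z = 1/(jωC) = -j/(ω·C) = 0 - j1.584e+04 Ω
Step 3 — Series combination: Z_total = R + L + C = 50.1 - j1.584e+04 Ω = 1.584e+04∠-89.8° Ω.
Step 4 — Source phasor: V = 190∠116.5° V = -84.78 + j170 V.
Step 5 — Current: I = V / Z = -0.01075 - j0.00532 A = 0.012∠-153.7° A.
Step 6 — Complex power: S = V·I* = 0.007212 - j2.28 VA.
Step 7 — Real power: P = Re(S) = 0.007212 W.
Step 8 — Reactive power: Q = Im(S) = -2.28 VAR.
Step 9 — Apparent power: |S| = 2.28 VA.
Step 10 — Power factor: PF = P/|S| = 0.003164 (leading).

(a) P = 0.007212 W  (b) Q = -2.28 VAR  (c) S = 2.28 VA  (d) PF = 0.003164 (leading)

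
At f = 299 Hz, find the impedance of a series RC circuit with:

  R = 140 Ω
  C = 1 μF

Step 1 — Angular frequency: ω = 2π·f = 2π·299 = 1879 rad/s.
Step 2 — Component impedances:
  R: Z = R = 140 Ω
  C: Z = 1/(jωC) = -j/(ω·C) = 0 - j532.3 Ω
Step 3 — Series combination: Z_total = R + C = 140 - j532.3 Ω = 550.4∠-75.3° Ω.

Z = 140 - j532.3 Ω = 550.4∠-75.3° Ω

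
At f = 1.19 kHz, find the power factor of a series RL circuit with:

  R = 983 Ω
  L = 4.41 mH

Step 1 — Angular frequency: ω = 2π·f = 2π·1190 = 7477 rad/s.
Step 2 — Component impedances:
  R: Z = R = 983 Ω
  L: Z = jωL = j·7477·0.00441 = 0 + j32.97 Ω
Step 3 — Series combination: Z_total = R + L = 983 + j32.97 Ω = 983.6∠1.9° Ω.
Step 4 — Power factor: PF = cos(φ) = Re(Z)/|Z| = 983/983.6 = 0.9994.
Step 5 — Type: Im(Z) = 32.97 ⇒ lagging (phase φ = 1.9°).

PF = 0.9994 (lagging, φ = 1.9°)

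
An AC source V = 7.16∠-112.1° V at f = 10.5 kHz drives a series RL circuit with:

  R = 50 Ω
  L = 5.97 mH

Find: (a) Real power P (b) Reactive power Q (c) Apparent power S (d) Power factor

Step 1 — Angular frequency: ω = 2π·f = 2π·1.05e+04 = 6.597e+04 rad/s.
Step 2 — Component impedances:
  R: Z = R = 50 Ω
  L: Z = jωL = j·6.597e+04·0.00597 = 0 + j393.9 Ω
Step 3 — Series combination: Z_total = R + L = 50 + j393.9 Ω = 397∠82.8° Ω.
Step 4 — Source phasor: V = 7.16∠-112.1° V = -2.694 - j6.634 V.
Step 5 — Current: I = V / Z = -0.01743 + j0.004627 A = 0.01803∠165.1° A.
Step 6 — Complex power: S = V·I* = 0.01626 + j0.1281 VA.
Step 7 — Real power: P = Re(S) = 0.01626 W.
Step 8 — Reactive power: Q = Im(S) = 0.1281 VAR.
Step 9 — Apparent power: |S| = 0.1291 VA.
Step 10 — Power factor: PF = P/|S| = 0.1259 (lagging).

(a) P = 0.01626 W  (b) Q = 0.1281 VAR  (c) S = 0.1291 VA  (d) PF = 0.1259 (lagging)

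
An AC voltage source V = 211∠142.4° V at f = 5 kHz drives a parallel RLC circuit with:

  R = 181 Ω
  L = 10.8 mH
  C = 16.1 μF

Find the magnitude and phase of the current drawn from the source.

Step 1 — Angular frequency: ω = 2π·f = 2π·5000 = 3.142e+04 rad/s.
Step 2 — Component impedances:
  R: Z = R = 181 Ω
  L: Z = jωL = j·3.142e+04·0.0108 = 0 + j339.3 Ω
  C: Z = 1/(jωC) = -j/(ω·C) = 0 - j1.977 Ω
Step 3 — Parallel combination: 1/Z_total = 1/R + 1/L + 1/C; Z_total = 0.02185 - j1.988 Ω = 1.989∠-89.4° Ω.
Step 4 — Source phasor: V = 211∠142.4° V = -167.2 + j128.7 V.
Step 5 — Ohm's law: I = V / Z_total = (-167.2 + j128.7) / (0.02185 - j1.988) = -65.66 - j83.35 A.
Step 6 — Convert to polar: |I| = 106.1 A, ∠I = -128.2°.

I = 106.1∠-128.2° A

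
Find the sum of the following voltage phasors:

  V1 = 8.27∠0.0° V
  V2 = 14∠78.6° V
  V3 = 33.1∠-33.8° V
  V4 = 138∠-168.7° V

Step 1 — Convert each phasor to rectangular form:
  V1 = 8.27·(cos(0.0°) + j·sin(0.0°)) = 8.27 V
  V2 = 14·(cos(78.6°) + j·sin(78.6°)) = 2.767 + j13.72 V
  V3 = 33.1·(cos(-33.8°) + j·sin(-33.8°)) = 27.51 - j18.41 V
  V4 = 138·(cos(-168.7°) + j·sin(-168.7°)) = -135.3 - j27.04 V
Step 2 — Sum components: V_total = -96.78 - j31.73 V.
Step 3 — Convert to polar: |V_total| = 101.9 V, ∠V_total = -161.8°.

V_total = 101.9∠-161.8° V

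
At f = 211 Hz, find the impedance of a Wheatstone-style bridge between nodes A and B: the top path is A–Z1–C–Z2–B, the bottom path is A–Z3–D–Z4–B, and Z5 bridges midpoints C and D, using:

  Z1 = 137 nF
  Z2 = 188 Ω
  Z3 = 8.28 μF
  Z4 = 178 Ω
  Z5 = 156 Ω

Step 1 — Angular frequency: ω = 2π·f = 2π·211 = 1326 rad/s.
Step 2 — Component impedances:
  Z1: Z = 1/(jωC) = -j/(ω·C) = 0 - j5506 Ω
  Z2: Z = R = 188 Ω
  Z3: Z = 1/(jωC) = -j/(ω·C) = 0 - j91.1 Ω
  Z4: Z = R = 178 Ω
  Z5: Z = R = 156 Ω
Step 3 — Bridge requires nodal analysis (the Z5 bridge couples midpoints C and D, so the two paths cannot be reduced to a simple series/parallel combination). Setting node B to ground and injecting 1 A at node A, the 3-node admittance system at A, C, D solves to V_A = Z_AB = 115.6 - j90.09 Ω = 146.5∠-37.9° Ω.

Z = 115.6 - j90.09 Ω = 146.5∠-37.9° Ω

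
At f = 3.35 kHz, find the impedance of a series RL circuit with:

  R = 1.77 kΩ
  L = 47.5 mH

Step 1 — Angular frequency: ω = 2π·f = 2π·3350 = 2.105e+04 rad/s.
Step 2 — Component impedances:
  R: Z = R = 1770 Ω
  L: Z = jωL = j·2.105e+04·0.0475 = 0 + j999.8 Ω
Step 3 — Series combination: Z_total = R + L = 1770 + j999.8 Ω = 2033∠29.5° Ω.

Z = 1770 + j999.8 Ω = 2033∠29.5° Ω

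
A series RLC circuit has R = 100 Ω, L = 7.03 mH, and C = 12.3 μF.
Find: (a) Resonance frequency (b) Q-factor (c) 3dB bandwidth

Step 1 — Resonance: ω₀ = 1/√(LC) = 1/√(0.00703·1.23e-05) = 3401 rad/s.
Step 2 — f₀ = ω₀/(2π) = 541.2 Hz.
Step 3 — Series Q: Q = ω₀L/R = 3401·0.00703/100 = 0.2391.
Step 4 — Bandwidth: Δω = ω₀/Q = 1.422e+04 rad/s; BW = Δω/(2π) = 2264 Hz.

(a) f₀ = 541.2 Hz  (b) Q = 0.2391  (c) BW = 2264 Hz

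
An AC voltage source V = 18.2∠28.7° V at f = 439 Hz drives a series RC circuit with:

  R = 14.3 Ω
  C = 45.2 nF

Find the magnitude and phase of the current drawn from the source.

Step 1 — Angular frequency: ω = 2π·f = 2π·439 = 2758 rad/s.
Step 2 — Component impedances:
  R: Z = R = 14.3 Ω
  C: Z = 1/(jωC) = -j/(ω·C) = 0 - j8021 Ω
Step 3 — Series combination: Z_total = R + C = 14.3 - j8021 Ω = 8021∠-89.9° Ω.
Step 4 — Source phasor: V = 18.2∠28.7° V = 15.96 + j8.74 V.
Step 5 — Ohm's law: I = V / Z_total = (15.96 + j8.74) / (14.3 - j8021) = -0.001086 + j0.001992 A.
Step 6 — Convert to polar: |I| = 0.002269 A, ∠I = 118.6°.

I = 0.002269∠118.6° A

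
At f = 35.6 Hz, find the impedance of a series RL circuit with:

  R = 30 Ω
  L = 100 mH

Step 1 — Angular frequency: ω = 2π·f = 2π·35.6 = 223.7 rad/s.
Step 2 — Component impedances:
  R: Z = R = 30 Ω
  L: Z = jωL = j·223.7·0.1 = 0 + j22.37 Ω
Step 3 — Series combination: Z_total = R + L = 30 + j22.37 Ω = 37.42∠36.7° Ω.

Z = 30 + j22.37 Ω = 37.42∠36.7° Ω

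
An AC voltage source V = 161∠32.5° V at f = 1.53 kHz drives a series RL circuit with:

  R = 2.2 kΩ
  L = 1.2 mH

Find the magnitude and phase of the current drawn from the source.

Step 1 — Angular frequency: ω = 2π·f = 2π·1530 = 9613 rad/s.
Step 2 — Component impedances:
  R: Z = R = 2200 Ω
  L: Z = jωL = j·9613·0.0012 = 0 + j11.54 Ω
Step 3 — Series combination: Z_total = R + L = 2200 + j11.54 Ω = 2200∠0.3° Ω.
Step 4 — Source phasor: V = 161∠32.5° V = 135.8 + j86.51 V.
Step 5 — Ohm's law: I = V / Z_total = (135.8 + j86.51) / (2200 + j11.54) = 0.06193 + j0.039 A.
Step 6 — Convert to polar: |I| = 0.07318 A, ∠I = 32.2°.

I = 0.07318∠32.2° A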